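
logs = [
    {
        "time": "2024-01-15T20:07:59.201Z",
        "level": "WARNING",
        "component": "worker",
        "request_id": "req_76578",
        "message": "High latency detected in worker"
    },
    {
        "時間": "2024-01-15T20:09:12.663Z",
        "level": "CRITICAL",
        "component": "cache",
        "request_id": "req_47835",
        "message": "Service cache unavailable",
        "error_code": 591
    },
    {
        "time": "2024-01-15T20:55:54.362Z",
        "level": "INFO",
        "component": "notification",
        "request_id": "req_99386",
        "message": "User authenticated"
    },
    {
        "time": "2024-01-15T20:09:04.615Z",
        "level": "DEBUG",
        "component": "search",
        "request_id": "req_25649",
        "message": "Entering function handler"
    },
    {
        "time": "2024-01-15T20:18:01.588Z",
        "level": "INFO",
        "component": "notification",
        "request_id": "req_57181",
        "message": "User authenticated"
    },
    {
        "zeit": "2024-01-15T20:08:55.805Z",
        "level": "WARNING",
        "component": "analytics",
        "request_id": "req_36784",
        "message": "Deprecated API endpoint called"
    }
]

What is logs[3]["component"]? "search"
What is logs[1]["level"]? "CRITICAL"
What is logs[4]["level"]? "INFO"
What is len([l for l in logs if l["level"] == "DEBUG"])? 1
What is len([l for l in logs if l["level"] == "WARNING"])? 2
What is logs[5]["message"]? "Deprecated API endpoint called"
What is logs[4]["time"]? "2024-01-15T20:18:01.588Z"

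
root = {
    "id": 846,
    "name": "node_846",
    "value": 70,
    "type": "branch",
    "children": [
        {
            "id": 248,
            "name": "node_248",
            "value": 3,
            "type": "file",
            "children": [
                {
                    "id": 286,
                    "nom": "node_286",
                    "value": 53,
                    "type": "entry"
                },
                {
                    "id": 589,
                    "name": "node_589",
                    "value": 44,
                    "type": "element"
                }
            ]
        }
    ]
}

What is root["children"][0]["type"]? "file"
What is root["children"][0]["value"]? 3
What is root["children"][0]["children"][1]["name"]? "node_589"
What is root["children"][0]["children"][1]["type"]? "element"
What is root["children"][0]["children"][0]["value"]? 53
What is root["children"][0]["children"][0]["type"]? "entry"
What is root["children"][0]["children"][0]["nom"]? "node_286"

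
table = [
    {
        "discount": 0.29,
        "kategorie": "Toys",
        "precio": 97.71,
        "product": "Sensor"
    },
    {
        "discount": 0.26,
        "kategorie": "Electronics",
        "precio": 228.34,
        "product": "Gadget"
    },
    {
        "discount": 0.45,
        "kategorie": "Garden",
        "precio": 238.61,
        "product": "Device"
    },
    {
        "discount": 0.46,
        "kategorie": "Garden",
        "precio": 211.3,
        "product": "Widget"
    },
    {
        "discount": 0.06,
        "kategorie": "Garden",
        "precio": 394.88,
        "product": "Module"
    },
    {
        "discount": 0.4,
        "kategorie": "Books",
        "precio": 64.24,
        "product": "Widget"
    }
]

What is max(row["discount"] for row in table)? 0.46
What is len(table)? 6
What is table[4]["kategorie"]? "Garden"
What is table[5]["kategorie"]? "Books"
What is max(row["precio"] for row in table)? 394.88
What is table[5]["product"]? "Widget"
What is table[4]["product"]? "Module"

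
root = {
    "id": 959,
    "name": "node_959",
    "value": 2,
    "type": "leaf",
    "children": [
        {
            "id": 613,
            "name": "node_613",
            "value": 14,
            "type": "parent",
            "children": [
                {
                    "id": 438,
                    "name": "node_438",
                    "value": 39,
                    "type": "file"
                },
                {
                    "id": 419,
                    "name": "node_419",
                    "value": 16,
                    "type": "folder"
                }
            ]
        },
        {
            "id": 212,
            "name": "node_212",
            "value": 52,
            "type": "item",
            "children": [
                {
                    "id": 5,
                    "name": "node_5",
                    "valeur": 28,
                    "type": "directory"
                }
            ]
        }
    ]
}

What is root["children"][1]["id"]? 212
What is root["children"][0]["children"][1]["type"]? "folder"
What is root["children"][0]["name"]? "node_613"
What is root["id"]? 959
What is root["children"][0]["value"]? 14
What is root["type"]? "leaf"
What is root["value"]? 2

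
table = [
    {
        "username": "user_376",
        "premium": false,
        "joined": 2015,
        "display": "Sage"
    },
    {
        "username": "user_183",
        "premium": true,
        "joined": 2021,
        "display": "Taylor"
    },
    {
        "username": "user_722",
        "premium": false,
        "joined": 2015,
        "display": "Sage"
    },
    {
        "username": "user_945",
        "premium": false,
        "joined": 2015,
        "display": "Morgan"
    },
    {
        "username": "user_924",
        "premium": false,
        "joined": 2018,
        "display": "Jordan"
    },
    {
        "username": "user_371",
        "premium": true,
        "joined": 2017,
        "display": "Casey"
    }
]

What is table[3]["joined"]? 2015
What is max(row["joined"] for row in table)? 2021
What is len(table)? 6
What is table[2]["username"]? "user_722"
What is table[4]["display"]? "Jordan"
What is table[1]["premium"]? True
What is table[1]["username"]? "user_183"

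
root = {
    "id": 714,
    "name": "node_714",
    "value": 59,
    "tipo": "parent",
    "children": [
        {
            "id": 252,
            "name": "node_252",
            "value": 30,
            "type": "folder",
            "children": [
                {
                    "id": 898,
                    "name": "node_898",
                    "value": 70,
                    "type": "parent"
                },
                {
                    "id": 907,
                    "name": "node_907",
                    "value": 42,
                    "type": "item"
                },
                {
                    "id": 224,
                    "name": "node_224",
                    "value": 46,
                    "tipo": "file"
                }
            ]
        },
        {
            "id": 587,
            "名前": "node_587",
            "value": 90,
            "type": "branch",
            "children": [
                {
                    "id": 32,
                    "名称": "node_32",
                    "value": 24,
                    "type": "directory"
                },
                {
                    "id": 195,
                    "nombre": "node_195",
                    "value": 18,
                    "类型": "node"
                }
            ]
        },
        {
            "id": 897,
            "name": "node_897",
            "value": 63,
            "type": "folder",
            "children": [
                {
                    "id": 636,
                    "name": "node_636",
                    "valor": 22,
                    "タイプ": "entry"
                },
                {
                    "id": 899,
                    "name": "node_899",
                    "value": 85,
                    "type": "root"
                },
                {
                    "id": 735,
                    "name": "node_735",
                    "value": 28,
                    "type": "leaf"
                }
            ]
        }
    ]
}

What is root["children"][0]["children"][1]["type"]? "item"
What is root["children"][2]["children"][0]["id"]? 636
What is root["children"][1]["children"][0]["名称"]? "node_32"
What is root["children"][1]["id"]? 587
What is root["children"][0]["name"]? "node_252"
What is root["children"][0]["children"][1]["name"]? "node_907"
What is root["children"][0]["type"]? "folder"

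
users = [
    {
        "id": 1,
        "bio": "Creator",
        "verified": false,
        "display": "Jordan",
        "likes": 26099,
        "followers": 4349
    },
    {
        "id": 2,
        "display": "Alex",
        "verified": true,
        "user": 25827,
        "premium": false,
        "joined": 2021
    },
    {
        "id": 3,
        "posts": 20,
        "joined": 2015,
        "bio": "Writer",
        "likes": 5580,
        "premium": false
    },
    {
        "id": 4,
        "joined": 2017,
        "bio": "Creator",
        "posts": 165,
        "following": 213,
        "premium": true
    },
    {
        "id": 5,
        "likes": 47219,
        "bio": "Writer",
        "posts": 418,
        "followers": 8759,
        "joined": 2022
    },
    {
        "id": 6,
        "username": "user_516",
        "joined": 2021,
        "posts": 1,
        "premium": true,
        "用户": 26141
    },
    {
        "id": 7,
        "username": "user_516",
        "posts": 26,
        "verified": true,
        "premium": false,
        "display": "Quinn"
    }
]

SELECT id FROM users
[1, 2, 3, 4, 5, 6, 7]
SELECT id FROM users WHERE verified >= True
[2, 7]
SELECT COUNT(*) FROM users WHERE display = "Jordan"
1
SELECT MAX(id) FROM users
7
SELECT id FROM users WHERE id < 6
[1, 2, 3, 4, 5]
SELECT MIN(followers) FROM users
4349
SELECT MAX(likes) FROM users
47219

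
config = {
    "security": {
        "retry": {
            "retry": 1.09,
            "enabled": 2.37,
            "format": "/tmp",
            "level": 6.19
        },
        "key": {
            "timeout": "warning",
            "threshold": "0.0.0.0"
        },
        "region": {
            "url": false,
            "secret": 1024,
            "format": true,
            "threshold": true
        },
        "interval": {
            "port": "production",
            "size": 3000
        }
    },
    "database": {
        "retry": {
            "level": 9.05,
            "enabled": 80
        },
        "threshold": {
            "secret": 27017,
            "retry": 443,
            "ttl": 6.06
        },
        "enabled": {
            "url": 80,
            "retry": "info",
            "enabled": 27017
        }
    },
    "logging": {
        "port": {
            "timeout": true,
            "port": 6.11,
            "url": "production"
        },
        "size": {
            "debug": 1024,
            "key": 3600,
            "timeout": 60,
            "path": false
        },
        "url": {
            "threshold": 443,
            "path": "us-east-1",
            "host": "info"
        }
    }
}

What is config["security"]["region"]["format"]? True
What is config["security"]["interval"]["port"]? "production"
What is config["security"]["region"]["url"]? False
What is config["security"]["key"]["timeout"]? "warning"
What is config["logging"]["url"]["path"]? "us-east-1"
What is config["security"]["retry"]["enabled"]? 2.37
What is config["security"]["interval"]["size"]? 3000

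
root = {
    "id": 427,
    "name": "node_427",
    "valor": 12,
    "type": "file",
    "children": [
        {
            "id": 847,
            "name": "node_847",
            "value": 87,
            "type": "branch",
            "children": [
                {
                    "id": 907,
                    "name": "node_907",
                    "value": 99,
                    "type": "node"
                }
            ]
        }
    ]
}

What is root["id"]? 427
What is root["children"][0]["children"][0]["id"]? 907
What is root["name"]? "node_427"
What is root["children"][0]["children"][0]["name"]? "node_907"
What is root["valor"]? 12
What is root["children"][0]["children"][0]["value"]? 99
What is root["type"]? "file"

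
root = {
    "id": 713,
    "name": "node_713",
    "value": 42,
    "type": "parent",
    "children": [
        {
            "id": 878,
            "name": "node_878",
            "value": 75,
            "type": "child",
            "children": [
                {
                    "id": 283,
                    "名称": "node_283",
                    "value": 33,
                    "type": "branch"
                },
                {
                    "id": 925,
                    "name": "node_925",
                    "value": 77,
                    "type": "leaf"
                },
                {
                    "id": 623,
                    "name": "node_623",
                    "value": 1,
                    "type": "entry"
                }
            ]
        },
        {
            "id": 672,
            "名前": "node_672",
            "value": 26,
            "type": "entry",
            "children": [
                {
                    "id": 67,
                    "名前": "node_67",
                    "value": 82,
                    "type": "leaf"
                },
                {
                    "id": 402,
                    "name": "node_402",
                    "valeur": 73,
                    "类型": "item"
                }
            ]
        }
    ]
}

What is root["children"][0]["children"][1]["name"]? "node_925"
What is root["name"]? "node_713"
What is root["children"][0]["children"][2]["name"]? "node_623"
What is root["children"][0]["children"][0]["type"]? "branch"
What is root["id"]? 713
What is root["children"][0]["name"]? "node_878"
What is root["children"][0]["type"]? "child"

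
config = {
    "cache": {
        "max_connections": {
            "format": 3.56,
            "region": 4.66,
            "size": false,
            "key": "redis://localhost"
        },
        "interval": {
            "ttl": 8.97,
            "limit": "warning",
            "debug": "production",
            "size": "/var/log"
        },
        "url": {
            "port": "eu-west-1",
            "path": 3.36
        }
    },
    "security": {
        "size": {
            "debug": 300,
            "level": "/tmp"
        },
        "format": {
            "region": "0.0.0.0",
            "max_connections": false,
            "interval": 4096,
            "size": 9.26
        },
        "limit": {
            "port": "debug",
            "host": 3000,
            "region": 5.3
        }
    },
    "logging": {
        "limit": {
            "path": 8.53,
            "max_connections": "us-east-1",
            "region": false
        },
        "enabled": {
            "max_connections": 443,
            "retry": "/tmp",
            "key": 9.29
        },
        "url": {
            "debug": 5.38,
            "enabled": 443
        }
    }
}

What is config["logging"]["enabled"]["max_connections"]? 443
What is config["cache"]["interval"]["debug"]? "production"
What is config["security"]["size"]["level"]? "/tmp"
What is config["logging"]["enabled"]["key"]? 9.29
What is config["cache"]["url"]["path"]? 3.36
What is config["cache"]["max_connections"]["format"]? 3.56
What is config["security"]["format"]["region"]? "0.0.0.0"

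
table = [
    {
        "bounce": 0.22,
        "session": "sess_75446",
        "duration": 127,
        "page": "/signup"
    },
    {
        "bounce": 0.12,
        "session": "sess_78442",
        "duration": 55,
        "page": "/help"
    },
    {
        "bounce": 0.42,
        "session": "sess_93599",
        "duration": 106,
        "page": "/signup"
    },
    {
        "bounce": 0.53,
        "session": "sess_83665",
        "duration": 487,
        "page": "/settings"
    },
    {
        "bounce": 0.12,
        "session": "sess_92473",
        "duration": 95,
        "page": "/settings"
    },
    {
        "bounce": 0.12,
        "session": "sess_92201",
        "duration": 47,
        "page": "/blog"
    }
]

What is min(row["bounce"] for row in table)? 0.12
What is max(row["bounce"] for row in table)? 0.53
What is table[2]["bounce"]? 0.42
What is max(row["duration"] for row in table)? 487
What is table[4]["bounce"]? 0.12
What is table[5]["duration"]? 47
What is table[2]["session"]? "sess_93599"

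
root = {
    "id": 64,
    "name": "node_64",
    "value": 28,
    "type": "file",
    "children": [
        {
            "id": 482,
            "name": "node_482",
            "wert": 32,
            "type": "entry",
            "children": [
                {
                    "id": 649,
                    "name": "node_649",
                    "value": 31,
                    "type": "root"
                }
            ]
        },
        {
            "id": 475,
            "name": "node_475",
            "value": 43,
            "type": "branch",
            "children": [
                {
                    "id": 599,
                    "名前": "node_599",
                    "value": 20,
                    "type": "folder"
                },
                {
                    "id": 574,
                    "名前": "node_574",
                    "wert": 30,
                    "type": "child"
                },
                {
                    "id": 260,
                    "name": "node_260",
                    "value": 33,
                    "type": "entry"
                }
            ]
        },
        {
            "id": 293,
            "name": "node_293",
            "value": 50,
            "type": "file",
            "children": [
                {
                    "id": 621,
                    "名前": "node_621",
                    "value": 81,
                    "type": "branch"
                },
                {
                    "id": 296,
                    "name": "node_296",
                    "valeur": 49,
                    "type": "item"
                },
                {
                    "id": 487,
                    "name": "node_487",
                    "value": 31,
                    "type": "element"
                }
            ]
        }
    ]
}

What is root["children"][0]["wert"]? 32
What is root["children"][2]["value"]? 50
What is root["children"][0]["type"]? "entry"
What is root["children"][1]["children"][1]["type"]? "child"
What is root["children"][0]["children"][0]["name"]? "node_649"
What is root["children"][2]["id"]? 293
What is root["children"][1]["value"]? 43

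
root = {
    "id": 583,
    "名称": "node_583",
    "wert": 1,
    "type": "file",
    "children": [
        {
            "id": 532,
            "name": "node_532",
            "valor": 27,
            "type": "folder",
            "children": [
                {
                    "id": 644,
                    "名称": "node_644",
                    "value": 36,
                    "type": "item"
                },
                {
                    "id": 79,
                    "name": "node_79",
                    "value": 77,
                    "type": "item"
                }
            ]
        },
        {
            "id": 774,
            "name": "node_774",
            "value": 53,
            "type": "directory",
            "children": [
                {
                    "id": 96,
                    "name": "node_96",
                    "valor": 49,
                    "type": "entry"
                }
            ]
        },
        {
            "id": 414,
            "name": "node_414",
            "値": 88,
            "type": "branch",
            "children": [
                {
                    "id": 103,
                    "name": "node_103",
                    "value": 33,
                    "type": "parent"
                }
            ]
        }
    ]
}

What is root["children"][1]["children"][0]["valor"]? 49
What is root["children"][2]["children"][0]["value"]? 33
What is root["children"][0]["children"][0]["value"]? 36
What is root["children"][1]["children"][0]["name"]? "node_96"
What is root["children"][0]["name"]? "node_532"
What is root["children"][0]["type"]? "folder"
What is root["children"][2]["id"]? 414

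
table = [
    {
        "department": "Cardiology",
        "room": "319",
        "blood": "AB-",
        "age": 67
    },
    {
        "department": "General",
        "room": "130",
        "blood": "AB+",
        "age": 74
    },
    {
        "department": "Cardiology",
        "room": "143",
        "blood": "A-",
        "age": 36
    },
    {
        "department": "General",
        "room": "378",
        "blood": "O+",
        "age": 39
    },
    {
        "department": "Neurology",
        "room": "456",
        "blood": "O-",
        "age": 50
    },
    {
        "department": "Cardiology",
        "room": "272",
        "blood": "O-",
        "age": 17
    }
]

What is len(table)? 6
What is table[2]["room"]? "143"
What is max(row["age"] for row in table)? 74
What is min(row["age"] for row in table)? 17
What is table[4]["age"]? 50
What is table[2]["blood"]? "A-"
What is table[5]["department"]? "Cardiology"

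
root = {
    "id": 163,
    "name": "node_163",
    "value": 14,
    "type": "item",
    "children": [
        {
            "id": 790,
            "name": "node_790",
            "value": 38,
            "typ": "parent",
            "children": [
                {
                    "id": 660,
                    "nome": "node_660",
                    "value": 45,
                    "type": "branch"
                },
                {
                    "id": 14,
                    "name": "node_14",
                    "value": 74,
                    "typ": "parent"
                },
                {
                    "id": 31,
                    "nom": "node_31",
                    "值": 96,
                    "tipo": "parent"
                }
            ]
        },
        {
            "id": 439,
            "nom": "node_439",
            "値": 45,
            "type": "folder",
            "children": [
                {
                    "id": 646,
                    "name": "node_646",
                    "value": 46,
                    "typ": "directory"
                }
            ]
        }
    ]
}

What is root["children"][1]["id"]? 439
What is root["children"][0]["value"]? 38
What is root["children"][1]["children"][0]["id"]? 646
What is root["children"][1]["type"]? "folder"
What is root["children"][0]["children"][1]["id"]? 14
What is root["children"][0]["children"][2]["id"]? 31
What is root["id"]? 163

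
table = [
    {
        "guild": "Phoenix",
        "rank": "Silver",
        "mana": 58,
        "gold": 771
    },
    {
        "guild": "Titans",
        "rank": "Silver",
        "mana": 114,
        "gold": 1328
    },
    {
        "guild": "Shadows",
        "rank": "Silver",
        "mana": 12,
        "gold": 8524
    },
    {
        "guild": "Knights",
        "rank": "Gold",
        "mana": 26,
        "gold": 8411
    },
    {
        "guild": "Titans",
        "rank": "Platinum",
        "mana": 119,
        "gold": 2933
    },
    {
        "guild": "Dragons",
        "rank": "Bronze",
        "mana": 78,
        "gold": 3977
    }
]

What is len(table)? 6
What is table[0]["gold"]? 771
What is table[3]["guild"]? "Knights"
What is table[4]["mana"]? 119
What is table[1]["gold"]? 1328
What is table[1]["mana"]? 114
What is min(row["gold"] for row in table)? 771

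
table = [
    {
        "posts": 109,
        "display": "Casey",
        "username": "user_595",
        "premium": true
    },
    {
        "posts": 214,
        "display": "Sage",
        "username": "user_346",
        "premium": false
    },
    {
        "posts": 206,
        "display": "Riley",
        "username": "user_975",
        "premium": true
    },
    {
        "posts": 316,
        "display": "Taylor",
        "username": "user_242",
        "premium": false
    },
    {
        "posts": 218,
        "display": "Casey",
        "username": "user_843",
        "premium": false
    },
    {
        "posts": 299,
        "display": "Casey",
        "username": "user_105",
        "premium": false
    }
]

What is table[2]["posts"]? 206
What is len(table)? 6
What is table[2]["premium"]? True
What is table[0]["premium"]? True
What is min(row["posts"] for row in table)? 109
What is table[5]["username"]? "user_105"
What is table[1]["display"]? "Sage"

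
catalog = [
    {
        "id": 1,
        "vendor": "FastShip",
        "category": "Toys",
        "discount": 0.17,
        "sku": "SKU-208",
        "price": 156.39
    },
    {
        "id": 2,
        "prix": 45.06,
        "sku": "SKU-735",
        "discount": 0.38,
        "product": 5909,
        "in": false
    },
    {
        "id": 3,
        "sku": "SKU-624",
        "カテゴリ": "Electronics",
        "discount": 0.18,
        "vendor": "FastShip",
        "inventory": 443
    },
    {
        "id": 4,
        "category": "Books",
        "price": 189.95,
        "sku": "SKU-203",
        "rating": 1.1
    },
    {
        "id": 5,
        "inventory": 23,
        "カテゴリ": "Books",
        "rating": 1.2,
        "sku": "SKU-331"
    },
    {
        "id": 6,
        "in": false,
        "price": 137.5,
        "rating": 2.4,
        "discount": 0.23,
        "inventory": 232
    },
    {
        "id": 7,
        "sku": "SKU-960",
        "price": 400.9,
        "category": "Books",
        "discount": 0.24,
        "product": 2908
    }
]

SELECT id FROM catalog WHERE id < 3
[1, 2]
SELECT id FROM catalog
[1, 2, 3, 4, 5, 6, 7]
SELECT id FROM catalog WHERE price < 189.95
[1, 6]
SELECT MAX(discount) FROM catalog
0.38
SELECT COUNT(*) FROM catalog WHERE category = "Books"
2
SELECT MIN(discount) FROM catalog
0.17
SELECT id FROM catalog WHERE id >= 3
[3, 4, 5, 6, 7]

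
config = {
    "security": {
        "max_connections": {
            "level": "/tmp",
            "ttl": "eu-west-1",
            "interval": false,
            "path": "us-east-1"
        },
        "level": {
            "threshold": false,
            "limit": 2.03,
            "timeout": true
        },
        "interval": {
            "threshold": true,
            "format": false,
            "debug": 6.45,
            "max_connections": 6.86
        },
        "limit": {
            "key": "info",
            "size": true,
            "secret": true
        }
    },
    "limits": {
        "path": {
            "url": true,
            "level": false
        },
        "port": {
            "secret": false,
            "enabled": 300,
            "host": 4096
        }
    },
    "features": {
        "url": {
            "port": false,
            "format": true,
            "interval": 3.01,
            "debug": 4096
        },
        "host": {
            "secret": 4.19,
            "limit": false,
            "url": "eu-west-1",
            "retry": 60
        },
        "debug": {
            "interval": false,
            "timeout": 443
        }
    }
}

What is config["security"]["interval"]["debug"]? 6.45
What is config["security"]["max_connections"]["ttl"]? "eu-west-1"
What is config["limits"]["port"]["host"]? 4096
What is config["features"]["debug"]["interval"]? False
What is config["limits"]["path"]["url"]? True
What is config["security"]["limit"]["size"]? True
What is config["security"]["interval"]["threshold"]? True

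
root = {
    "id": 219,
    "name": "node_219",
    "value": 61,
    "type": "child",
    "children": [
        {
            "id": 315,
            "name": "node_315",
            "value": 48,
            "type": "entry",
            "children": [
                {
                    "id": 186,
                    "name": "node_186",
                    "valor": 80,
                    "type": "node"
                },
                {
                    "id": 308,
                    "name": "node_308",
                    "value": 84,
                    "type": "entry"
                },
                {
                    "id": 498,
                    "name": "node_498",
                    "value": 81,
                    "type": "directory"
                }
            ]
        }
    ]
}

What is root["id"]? 219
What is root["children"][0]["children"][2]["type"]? "directory"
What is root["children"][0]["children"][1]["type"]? "entry"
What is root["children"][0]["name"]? "node_315"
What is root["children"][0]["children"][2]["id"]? 498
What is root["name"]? "node_219"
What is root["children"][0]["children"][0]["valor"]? 80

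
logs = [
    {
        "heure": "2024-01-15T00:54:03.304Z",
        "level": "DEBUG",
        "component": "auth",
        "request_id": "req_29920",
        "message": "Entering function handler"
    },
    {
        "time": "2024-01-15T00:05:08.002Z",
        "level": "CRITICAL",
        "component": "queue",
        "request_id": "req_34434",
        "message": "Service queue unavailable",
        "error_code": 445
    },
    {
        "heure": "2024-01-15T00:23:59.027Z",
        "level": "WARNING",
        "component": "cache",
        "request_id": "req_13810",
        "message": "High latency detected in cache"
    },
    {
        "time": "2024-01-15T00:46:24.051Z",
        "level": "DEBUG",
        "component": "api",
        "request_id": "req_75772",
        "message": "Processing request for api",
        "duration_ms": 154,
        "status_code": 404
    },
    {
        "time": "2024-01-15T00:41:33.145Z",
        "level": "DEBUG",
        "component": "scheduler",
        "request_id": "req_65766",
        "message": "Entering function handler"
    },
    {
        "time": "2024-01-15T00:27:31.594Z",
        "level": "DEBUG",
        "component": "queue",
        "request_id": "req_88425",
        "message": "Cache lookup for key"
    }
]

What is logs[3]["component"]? "api"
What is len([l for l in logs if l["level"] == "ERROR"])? 0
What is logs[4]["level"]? "DEBUG"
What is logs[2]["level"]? "WARNING"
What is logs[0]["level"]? "DEBUG"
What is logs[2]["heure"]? "2024-01-15T00:23:59.027Z"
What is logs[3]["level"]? "DEBUG"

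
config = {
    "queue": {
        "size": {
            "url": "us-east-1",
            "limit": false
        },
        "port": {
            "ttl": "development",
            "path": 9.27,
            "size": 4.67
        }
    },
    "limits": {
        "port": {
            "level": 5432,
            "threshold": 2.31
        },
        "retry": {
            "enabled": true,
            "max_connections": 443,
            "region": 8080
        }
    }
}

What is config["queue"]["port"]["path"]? 9.27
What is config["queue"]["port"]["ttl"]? "development"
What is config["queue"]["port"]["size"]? 4.67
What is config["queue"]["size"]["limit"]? False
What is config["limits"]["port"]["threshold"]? 2.31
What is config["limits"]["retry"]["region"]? 8080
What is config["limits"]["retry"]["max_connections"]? 443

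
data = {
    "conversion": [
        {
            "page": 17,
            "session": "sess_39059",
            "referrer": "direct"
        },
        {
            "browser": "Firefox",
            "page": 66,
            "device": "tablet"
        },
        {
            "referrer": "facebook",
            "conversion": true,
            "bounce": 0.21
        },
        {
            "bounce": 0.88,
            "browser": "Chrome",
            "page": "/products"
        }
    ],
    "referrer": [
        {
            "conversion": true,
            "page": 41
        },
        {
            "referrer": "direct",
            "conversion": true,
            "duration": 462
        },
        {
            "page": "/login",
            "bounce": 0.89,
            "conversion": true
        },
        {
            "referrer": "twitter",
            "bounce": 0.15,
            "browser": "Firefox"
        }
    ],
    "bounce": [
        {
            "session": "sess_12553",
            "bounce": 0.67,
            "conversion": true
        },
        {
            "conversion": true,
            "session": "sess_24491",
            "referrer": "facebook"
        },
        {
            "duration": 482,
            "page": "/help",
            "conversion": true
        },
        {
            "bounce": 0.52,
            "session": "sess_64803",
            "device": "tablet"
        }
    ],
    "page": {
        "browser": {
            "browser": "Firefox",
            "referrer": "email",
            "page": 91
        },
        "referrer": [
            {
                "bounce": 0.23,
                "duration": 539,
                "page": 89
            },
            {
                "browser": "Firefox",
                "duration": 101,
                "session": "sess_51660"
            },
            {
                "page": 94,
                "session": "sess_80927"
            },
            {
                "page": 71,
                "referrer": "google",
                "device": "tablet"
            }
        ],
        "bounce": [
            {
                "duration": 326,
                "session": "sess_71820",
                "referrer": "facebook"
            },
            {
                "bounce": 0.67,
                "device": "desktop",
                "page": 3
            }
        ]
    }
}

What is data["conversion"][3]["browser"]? "Chrome"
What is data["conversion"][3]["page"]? "/products"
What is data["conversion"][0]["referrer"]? "direct"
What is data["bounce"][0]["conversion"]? True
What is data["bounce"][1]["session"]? "sess_24491"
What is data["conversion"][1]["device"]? "tablet"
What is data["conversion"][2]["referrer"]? "facebook"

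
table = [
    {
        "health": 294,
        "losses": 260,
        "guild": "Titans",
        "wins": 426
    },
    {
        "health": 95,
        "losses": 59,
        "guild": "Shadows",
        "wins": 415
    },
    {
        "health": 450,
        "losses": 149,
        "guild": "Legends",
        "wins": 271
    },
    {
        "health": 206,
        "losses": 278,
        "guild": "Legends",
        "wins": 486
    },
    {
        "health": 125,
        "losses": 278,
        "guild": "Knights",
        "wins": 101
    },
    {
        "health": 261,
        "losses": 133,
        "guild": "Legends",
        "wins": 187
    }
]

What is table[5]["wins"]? 187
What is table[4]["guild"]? "Knights"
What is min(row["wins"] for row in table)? 101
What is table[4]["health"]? 125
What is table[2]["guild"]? "Legends"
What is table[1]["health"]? 95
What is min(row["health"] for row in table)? 95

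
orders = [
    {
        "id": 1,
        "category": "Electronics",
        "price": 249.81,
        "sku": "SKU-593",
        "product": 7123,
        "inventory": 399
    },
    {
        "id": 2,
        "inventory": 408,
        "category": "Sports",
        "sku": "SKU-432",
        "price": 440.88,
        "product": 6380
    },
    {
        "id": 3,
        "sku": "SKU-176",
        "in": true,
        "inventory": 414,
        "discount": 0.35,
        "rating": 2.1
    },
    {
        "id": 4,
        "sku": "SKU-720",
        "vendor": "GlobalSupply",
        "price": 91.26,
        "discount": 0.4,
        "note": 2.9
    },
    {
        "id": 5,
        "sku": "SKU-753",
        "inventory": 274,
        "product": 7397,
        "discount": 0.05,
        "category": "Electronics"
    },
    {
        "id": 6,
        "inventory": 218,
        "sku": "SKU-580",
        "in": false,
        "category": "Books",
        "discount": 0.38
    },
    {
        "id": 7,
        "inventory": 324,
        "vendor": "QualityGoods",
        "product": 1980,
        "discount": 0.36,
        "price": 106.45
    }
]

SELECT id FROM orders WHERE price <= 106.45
[4, 7]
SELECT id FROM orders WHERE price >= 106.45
[1, 2, 7]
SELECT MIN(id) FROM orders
1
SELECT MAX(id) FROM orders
7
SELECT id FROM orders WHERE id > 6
[7]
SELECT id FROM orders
[1, 2, 3, 4, 5, 6, 7]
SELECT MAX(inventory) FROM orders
414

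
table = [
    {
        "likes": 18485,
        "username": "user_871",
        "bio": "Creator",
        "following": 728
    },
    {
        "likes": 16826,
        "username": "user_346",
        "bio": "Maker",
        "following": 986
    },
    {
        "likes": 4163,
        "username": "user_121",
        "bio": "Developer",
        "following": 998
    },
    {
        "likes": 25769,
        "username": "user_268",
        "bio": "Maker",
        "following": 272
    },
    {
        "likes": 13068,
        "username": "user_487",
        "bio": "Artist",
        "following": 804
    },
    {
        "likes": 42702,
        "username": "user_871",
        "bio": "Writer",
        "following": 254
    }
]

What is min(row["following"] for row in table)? 254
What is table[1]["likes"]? 16826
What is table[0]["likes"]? 18485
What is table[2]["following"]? 998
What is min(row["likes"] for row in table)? 4163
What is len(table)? 6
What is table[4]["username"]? "user_487"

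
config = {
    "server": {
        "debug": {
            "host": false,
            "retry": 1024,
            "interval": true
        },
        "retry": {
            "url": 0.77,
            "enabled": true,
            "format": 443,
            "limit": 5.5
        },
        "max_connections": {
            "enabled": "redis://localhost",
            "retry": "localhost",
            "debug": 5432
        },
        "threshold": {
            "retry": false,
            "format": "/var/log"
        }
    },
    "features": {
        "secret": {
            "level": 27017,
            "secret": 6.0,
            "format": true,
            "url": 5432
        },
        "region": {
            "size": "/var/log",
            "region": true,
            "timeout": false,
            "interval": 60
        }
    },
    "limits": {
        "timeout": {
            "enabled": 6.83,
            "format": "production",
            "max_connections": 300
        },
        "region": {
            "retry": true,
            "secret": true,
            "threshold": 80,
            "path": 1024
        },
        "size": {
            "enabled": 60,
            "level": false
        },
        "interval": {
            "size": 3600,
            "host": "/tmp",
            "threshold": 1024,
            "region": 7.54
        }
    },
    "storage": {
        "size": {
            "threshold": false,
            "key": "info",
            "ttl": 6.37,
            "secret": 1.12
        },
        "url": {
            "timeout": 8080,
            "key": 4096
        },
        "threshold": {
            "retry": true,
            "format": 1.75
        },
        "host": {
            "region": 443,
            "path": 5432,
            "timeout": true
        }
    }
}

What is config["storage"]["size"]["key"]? "info"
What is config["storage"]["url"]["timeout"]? 8080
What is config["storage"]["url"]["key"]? 4096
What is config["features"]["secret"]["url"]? 5432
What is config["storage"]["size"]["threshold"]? False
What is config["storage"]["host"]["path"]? 5432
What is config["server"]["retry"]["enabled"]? True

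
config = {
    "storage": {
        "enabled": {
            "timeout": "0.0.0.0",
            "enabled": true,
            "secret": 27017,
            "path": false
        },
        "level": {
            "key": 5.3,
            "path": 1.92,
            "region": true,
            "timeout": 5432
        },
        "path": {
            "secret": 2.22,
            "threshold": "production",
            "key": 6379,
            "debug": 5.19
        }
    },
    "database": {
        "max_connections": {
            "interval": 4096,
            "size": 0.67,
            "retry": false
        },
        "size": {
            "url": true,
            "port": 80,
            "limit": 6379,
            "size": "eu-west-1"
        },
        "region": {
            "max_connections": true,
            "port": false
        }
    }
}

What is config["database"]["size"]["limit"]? 6379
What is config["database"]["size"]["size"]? "eu-west-1"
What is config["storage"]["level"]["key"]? 5.3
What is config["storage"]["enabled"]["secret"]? 27017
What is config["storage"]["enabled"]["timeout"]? "0.0.0.0"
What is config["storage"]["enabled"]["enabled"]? True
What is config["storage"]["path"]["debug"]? 5.19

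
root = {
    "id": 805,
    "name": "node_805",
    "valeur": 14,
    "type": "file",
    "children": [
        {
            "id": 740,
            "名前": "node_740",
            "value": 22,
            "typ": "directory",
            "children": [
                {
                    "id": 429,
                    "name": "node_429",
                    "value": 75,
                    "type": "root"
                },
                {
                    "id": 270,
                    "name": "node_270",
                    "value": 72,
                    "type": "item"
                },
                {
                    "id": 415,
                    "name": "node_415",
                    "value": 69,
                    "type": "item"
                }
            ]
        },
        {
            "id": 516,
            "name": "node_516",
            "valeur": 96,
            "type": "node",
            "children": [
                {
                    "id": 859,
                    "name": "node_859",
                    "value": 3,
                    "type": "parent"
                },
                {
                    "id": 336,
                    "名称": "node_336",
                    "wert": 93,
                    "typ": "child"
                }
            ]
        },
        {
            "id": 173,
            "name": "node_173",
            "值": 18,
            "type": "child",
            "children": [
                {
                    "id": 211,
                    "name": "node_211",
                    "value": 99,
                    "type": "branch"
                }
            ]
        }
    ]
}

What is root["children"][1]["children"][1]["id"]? 336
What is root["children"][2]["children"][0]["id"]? 211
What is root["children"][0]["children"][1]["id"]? 270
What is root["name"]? "node_805"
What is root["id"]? 805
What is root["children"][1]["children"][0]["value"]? 3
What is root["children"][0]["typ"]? "directory"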